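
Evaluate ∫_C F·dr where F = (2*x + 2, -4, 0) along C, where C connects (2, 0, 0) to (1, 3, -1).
-17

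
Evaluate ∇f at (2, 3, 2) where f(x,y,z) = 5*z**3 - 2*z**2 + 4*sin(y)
(0, 4*cos(3), 52)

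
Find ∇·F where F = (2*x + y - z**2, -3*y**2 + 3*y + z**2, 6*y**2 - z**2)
-6*y - 2*z + 5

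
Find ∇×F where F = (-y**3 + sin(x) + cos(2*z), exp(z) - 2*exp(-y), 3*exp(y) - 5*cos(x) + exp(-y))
(3*exp(y) - exp(z) - exp(-y), -5*sin(x) - 2*sin(2*z), 3*y**2)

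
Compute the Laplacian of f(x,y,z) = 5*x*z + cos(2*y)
-4*cos(2*y)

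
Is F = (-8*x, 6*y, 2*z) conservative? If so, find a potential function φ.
Yes, F is conservative. φ = -4*x**2 + 3*y**2 + z**2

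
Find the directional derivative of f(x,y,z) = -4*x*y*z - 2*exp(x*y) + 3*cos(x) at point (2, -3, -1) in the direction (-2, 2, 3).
2*sqrt(17)*(-10 + 3*exp(6)*sin(2) + 56*exp(6))*exp(-6)/17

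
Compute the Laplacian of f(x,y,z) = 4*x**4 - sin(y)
48*x**2 + sin(y)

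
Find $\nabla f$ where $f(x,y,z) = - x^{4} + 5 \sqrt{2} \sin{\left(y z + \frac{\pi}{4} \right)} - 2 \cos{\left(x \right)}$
(-4*x**3 + 2*sin(x), 5*sqrt(2)*z*cos(y*z + pi/4), 5*sqrt(2)*y*cos(y*z + pi/4))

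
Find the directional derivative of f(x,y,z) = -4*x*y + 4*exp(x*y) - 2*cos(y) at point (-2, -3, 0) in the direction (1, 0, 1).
6*sqrt(2)*(1 - exp(6))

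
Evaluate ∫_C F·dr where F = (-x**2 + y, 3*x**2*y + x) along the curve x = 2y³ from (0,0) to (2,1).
5/6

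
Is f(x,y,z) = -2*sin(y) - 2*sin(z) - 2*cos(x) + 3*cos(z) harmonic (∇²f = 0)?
No, ∇²f = 2*sin(y) + 2*sin(z) + 2*cos(x) - 3*cos(z)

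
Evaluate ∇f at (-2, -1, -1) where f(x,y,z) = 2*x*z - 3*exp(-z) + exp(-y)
(-2, -E, -4 + 3*E)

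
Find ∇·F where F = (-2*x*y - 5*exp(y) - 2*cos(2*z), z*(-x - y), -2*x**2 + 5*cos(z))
-2*y - z - 5*sin(z)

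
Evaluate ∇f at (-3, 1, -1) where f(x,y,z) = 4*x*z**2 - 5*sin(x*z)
(5*cos(3) + 4, 0, 15*cos(3) + 24)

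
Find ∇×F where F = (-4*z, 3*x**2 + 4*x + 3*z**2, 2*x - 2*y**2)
(-4*y - 6*z, -6, 6*x + 4)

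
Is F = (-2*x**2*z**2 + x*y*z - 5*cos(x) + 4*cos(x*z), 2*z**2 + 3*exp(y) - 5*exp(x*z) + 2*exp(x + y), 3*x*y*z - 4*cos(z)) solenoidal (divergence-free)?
No, ∇·F = 3*x*y - 4*x*z**2 + y*z - 4*z*sin(x*z) + 3*exp(y) + 2*exp(x + y) + 5*sin(x) + 4*sin(z)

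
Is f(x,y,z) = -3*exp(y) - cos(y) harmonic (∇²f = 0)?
No, ∇²f = -3*exp(y) + cos(y)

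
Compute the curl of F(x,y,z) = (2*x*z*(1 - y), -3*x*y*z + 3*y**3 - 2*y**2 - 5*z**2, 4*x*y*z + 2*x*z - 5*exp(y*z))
(3*x*y + 4*x*z - 5*z*exp(y*z) + 10*z, -2*x*y + 2*x - 4*y*z - 2*z, z*(2*x - 3*y))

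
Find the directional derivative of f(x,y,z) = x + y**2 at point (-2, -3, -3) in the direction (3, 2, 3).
-9*sqrt(22)/22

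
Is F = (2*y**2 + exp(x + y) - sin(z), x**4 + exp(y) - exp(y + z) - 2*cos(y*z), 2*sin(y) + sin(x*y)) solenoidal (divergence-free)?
No, ∇·F = 2*z*sin(y*z) + exp(y) + exp(x + y) - exp(y + z)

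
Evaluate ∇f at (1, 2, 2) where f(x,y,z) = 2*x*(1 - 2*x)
(-6, 0, 0)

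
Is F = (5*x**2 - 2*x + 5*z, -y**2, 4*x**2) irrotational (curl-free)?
No, ∇×F = (0, 5 - 8*x, 0)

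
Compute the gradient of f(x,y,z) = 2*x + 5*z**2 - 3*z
(2, 0, 10*z - 3)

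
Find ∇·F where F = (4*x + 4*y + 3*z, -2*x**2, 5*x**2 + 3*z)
7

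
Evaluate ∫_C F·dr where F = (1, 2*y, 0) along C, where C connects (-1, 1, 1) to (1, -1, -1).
2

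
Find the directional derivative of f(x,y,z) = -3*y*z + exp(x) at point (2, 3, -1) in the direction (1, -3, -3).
sqrt(19)*(exp(2) + 18)/19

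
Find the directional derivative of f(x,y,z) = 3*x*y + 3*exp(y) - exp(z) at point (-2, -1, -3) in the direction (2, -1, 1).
sqrt(6)*(-3*exp(2) - 1)*exp(-3)/6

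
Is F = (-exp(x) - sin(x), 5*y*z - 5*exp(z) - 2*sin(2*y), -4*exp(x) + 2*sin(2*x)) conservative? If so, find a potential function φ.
No, ∇×F = (-5*y + 5*exp(z), 4*exp(x) - 4*cos(2*x), 0) ≠ 0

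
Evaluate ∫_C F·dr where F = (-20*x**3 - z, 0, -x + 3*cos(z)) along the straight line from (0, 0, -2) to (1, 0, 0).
-5 + 3*sin(2)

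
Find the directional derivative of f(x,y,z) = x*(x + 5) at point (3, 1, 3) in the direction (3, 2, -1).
33*sqrt(14)/14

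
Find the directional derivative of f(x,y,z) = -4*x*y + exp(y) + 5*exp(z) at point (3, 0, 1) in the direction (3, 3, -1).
sqrt(19)*(-33 - 5*E)/19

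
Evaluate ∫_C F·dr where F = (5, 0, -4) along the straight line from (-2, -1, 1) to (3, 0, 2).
21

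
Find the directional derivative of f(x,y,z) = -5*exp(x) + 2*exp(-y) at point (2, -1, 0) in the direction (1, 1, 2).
sqrt(6)*E*(-5*E - 2)/6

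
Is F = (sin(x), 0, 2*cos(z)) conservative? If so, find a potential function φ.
Yes, F is conservative. φ = 2*sin(z) - cos(x)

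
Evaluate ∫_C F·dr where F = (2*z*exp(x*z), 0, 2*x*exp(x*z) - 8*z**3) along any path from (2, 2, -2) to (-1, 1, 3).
-130 - 2*exp(-4) + 2*exp(-3)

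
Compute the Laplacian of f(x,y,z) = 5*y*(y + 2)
10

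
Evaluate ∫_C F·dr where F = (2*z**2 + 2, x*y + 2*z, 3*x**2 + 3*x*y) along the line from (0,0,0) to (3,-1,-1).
4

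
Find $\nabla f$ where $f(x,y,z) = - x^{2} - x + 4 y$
(-2*x - 1, 4, 0)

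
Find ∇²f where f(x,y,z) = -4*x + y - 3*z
0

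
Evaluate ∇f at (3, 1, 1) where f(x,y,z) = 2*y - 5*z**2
(0, 2, -10)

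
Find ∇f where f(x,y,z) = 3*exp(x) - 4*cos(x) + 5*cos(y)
(3*exp(x) + 4*sin(x), -5*sin(y), 0)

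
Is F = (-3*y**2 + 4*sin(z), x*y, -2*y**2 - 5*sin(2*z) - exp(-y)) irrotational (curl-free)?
No, ∇×F = (-4*y + exp(-y), 4*cos(z), 7*y)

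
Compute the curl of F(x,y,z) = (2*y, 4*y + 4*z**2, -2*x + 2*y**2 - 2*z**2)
(4*y - 8*z, 2, -2)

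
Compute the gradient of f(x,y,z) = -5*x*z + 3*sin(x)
(-5*z + 3*cos(x), 0, -5*x)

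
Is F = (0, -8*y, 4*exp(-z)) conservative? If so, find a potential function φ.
Yes, F is conservative. φ = -4*y**2 - 4*exp(-z)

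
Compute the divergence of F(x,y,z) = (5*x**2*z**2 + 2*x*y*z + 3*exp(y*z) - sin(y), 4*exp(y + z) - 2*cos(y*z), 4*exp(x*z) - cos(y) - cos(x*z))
10*x*z**2 + 4*x*exp(x*z) + x*sin(x*z) + 2*y*z + 2*z*sin(y*z) + 4*exp(y + z)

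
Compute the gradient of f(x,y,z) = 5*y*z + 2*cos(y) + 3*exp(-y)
(0, 5*z - 2*sin(y) - 3*exp(-y), 5*y)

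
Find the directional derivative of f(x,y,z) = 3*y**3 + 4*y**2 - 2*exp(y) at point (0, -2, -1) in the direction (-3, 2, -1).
2*sqrt(14)*(-1 + 10*exp(2))*exp(-2)/7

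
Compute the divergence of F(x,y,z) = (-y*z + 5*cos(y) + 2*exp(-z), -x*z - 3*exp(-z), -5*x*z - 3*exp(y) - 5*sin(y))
-5*x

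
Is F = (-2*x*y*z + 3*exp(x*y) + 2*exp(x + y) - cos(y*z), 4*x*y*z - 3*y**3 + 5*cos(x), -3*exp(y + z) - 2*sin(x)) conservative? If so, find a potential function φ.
No, ∇×F = (-4*x*y - 3*exp(y + z), -2*x*y + y*sin(y*z) + 2*cos(x), 2*x*z - 3*x*exp(x*y) + 4*y*z - z*sin(y*z) - 2*exp(x + y) - 5*sin(x)) ≠ 0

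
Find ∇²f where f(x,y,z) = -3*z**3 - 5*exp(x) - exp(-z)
-18*z - 5*exp(x) - exp(-z)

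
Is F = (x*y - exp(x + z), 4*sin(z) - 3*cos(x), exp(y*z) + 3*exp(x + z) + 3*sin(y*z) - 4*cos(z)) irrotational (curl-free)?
No, ∇×F = (z*exp(y*z) + 3*z*cos(y*z) - 4*cos(z), -4*exp(x + z), -x + 3*sin(x))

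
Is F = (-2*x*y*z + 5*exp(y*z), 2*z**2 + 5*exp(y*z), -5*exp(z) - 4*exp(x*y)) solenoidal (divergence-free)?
No, ∇·F = -2*y*z + 5*z*exp(y*z) - 5*exp(z)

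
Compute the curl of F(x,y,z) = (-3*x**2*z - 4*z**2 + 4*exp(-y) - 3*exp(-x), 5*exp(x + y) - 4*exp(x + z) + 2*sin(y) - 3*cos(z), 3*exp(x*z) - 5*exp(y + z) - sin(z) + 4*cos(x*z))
(4*exp(x + z) - 5*exp(y + z) - 3*sin(z), -3*x**2 - 3*z*exp(x*z) + 4*z*sin(x*z) - 8*z, ((5*exp(x + y) - 4*exp(x + z))*exp(y) + 4)*exp(-y))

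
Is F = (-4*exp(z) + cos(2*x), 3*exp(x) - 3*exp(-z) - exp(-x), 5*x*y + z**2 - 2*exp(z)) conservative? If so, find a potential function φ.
No, ∇×F = (5*x - 3*exp(-z), -5*y - 4*exp(z), 3*exp(x) + exp(-x)) ≠ 0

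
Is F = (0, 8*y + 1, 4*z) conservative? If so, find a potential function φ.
Yes, F is conservative. φ = 4*y**2 + y + 2*z**2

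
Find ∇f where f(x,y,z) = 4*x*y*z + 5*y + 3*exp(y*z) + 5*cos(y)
(4*y*z, 4*x*z + 3*z*exp(y*z) - 5*sin(y) + 5, y*(4*x + 3*exp(y*z)))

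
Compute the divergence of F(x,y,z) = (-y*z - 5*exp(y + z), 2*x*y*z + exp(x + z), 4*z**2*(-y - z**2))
2*z*(x - 4*y - 8*z**2)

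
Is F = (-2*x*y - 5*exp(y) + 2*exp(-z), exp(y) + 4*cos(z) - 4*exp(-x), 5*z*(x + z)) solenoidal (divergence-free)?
No, ∇·F = 5*x - 2*y + 10*z + exp(y)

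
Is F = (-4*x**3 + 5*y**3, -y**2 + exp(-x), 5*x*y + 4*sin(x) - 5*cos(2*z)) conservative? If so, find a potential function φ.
No, ∇×F = (5*x, -5*y - 4*cos(x), -15*y**2 - exp(-x)) ≠ 0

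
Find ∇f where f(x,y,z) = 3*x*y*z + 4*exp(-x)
(3*y*z - 4*exp(-x), 3*x*z, 3*x*y)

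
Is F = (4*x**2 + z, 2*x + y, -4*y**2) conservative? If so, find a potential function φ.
No, ∇×F = (-8*y, 1, 2) ≠ 0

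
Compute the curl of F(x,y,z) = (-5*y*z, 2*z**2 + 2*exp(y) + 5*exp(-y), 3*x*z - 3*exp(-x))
(-4*z, -5*y - 3*z - 3*exp(-x), 5*z)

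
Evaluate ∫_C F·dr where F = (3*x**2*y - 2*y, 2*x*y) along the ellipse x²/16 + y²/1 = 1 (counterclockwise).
-40*pi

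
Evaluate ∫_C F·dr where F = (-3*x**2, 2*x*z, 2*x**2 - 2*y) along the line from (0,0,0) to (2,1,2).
-2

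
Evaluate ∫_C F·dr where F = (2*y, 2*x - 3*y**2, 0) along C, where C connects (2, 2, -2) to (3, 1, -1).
5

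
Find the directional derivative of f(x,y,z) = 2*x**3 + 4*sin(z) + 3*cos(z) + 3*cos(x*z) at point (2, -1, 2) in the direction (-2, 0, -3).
3*sqrt(13)*(-16 + 10*sin(4) - 4*cos(2) + 3*sin(2))/13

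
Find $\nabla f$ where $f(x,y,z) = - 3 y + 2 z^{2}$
(0, -3, 4*z)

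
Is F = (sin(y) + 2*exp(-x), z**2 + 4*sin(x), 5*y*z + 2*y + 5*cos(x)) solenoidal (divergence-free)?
No, ∇·F = 5*y - 2*exp(-x)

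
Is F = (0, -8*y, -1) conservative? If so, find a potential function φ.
Yes, F is conservative. φ = -4*y**2 - z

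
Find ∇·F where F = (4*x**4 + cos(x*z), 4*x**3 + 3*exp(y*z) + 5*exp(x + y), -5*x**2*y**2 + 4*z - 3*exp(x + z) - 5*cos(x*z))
16*x**3 + 5*x*sin(x*z) + 3*z*exp(y*z) - z*sin(x*z) + 5*exp(x + y) - 3*exp(x + z) + 4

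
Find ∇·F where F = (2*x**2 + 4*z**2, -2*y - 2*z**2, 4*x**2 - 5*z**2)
4*x - 10*z - 2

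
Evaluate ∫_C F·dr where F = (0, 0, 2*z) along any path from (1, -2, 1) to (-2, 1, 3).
8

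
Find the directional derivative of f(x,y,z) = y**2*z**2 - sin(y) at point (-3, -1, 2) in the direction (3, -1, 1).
sqrt(11)*(cos(1) + 12)/11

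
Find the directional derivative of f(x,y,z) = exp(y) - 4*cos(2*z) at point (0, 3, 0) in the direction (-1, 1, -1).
sqrt(3)*exp(3)/3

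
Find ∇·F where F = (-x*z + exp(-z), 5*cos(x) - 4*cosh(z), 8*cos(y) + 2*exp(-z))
-z - 2*exp(-z)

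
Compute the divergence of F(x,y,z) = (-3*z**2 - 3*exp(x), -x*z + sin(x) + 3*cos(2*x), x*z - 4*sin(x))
x - 3*exp(x)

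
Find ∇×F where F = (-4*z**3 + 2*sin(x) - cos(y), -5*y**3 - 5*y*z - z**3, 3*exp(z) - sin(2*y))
(5*y + 3*z**2 - 2*cos(2*y), -12*z**2, -sin(y))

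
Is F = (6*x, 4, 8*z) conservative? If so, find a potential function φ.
Yes, F is conservative. φ = 3*x**2 + 4*y + 4*z**2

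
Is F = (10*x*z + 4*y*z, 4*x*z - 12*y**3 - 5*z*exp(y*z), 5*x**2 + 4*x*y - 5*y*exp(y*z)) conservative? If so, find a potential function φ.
Yes, F is conservative. φ = 5*x**2*z + 4*x*y*z - 3*y**4 - 5*exp(y*z)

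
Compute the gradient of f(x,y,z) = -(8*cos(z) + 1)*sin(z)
(0, 0, -cos(z) - 8*cos(2*z))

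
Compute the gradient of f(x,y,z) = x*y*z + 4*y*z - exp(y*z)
(y*z, z*(x - exp(y*z) + 4), y*(x - exp(y*z) + 4))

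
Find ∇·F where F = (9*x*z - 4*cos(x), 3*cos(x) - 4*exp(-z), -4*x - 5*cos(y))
9*z + 4*sin(x)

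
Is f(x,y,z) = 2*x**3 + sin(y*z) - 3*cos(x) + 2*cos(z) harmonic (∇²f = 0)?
No, ∇²f = 12*x - y**2*sin(y*z) - z**2*sin(y*z) + 3*cos(x) - 2*cos(z)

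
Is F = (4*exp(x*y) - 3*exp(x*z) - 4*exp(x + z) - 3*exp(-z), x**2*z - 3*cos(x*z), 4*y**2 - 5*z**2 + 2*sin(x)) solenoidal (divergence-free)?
No, ∇·F = 4*y*exp(x*y) - 3*z*exp(x*z) - 10*z - 4*exp(x + z)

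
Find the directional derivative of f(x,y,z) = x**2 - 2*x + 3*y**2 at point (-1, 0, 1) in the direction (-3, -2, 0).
12*sqrt(13)/13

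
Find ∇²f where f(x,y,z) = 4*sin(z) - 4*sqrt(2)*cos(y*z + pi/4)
4*sqrt(2)*y**2*cos(y*z + pi/4) + 4*sqrt(2)*z**2*cos(y*z + pi/4) - 4*sin(z)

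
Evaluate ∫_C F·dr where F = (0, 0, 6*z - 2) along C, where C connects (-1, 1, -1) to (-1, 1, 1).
-4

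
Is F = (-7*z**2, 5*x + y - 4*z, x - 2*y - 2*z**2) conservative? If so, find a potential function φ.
No, ∇×F = (2, -14*z - 1, 5) ≠ 0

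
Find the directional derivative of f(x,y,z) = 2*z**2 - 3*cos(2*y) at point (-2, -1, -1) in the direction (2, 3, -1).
sqrt(14)*(2 - 9*sin(2))/7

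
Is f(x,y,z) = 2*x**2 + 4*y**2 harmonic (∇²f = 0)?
No, ∇²f = 12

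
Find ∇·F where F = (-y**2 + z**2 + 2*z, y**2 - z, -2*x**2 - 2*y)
2*y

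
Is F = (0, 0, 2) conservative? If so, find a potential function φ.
Yes, F is conservative. φ = 2*z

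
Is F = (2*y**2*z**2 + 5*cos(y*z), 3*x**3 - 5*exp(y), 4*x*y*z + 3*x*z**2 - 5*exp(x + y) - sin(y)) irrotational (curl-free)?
No, ∇×F = (4*x*z - 5*exp(x + y) - cos(y), 4*y**2*z - 4*y*z - 5*y*sin(y*z) - 3*z**2 + 5*exp(x + y), 9*x**2 - 4*y*z**2 + 5*z*sin(y*z))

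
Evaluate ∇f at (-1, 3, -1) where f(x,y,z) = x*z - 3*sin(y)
(-1, -3*cos(3), -1)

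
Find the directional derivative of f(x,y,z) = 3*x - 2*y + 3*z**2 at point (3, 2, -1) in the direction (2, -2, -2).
11*sqrt(3)/3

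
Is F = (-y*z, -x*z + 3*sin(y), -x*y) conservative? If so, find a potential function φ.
Yes, F is conservative. φ = -x*y*z - 3*cos(y)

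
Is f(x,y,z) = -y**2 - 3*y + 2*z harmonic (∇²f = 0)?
No, ∇²f = -2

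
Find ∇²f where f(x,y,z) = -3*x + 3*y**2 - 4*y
6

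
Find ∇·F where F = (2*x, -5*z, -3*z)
-1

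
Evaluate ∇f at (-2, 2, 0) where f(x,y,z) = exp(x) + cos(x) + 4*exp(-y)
(exp(-2) + sin(2), -4*exp(-2), 0)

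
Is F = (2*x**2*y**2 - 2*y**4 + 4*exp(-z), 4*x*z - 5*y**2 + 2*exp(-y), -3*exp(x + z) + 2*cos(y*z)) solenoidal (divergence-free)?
No, ∇·F = 4*x*y**2 - 2*y*sin(y*z) - 10*y - 3*exp(x + z) - 2*exp(-y)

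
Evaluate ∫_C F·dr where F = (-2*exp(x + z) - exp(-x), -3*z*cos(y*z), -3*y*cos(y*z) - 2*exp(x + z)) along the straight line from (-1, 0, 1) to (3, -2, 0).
-2*exp(3) - E + exp(-3) + 2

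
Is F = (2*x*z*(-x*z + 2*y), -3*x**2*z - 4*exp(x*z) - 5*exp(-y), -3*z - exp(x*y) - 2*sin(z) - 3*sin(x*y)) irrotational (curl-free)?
No, ∇×F = (x*(3*x - exp(x*y) + 4*exp(x*z) - 3*cos(x*y)), -4*x**2*z + 4*x*y + y*exp(x*y) + 3*y*cos(x*y), 2*z*(-5*x - 2*exp(x*z)))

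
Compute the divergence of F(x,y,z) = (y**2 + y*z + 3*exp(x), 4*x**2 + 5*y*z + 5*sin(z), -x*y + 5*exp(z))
5*z + 3*exp(x) + 5*exp(z)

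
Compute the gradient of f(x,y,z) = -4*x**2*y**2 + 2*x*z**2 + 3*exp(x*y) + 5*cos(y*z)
(-8*x*y**2 + 3*y*exp(x*y) + 2*z**2, -8*x**2*y + 3*x*exp(x*y) - 5*z*sin(y*z), 4*x*z - 5*y*sin(y*z))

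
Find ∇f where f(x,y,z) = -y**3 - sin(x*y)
(-y*cos(x*y), -x*cos(x*y) - 3*y**2, 0)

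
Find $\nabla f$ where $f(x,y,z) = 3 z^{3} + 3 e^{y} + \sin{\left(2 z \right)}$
(0, 3*exp(y), 9*z**2 + 2*cos(2*z))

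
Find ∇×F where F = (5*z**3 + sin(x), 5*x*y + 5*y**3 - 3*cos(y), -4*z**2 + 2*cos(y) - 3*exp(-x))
(-2*sin(y), 15*z**2 - 3*exp(-x), 5*y)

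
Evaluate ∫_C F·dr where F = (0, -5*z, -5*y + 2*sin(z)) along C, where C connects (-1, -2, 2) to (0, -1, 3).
-5 + 2*cos(2) - 2*cos(3)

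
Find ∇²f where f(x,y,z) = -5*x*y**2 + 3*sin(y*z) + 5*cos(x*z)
-5*x**2*cos(x*z) - 10*x - 3*y**2*sin(y*z) - 3*z**2*sin(y*z) - 5*z**2*cos(x*z)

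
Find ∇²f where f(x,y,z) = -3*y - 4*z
0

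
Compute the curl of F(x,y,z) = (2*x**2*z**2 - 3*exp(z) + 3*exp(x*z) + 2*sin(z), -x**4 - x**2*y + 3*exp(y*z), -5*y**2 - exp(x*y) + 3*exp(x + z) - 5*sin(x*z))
(-x*exp(x*y) - 3*y*exp(y*z) - 10*y, 4*x**2*z + 3*x*exp(x*z) + y*exp(x*y) + 5*z*cos(x*z) - 3*exp(z) - 3*exp(x + z) + 2*cos(z), 2*x*(-2*x**2 - y))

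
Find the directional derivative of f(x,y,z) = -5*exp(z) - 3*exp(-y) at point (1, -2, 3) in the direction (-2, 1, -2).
exp(2) + 10*exp(3)/3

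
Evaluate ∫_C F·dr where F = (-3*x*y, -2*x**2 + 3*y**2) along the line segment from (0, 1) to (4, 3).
-154/3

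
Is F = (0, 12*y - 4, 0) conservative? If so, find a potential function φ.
Yes, F is conservative. φ = 2*y*(3*y - 2)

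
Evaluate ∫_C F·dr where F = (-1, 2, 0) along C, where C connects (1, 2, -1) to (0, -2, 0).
-7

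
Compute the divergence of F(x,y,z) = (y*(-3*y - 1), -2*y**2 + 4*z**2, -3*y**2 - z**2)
-4*y - 2*z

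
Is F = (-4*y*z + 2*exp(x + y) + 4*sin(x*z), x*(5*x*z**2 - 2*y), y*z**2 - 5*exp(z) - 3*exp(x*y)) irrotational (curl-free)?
No, ∇×F = (-10*x**2*z - 3*x*exp(x*y) + z**2, 4*x*cos(x*z) + 3*y*exp(x*y) - 4*y, 10*x*z**2 - 2*y + 4*z - 2*exp(x + y))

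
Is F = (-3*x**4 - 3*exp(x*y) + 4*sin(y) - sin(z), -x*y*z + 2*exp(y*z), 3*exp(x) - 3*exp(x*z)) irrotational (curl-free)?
No, ∇×F = (y*(x - 2*exp(y*z)), 3*z*exp(x*z) - 3*exp(x) - cos(z), 3*x*exp(x*y) - y*z - 4*cos(y))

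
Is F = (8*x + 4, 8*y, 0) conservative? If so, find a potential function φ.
Yes, F is conservative. φ = 4*x**2 + 4*x + 4*y**2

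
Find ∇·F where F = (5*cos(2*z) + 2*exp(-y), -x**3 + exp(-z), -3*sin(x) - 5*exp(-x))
0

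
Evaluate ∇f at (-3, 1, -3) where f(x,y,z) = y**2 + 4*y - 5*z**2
(0, 6, 30)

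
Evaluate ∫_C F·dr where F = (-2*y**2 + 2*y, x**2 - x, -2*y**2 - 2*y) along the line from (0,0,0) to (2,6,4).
-154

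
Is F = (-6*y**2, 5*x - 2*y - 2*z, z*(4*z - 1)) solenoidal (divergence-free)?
No, ∇·F = 8*z - 3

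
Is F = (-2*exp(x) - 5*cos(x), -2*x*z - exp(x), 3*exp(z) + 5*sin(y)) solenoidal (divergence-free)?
No, ∇·F = -2*exp(x) + 3*exp(z) + 5*sin(x)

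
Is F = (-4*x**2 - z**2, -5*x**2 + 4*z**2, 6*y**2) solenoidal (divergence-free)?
No, ∇·F = -8*x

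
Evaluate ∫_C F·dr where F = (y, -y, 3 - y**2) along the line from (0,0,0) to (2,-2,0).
-4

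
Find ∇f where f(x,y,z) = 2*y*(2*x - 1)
(4*y, 4*x - 2, 0)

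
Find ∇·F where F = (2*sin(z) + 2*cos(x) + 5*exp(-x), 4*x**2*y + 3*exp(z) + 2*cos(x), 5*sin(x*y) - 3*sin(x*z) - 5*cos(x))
4*x**2 - 3*x*cos(x*z) - 2*sin(x) - 5*exp(-x)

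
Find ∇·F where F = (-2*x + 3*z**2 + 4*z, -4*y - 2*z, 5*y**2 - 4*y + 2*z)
-4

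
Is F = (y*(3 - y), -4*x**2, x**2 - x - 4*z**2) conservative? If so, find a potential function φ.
No, ∇×F = (0, 1 - 2*x, -8*x + 2*y - 3) ≠ 0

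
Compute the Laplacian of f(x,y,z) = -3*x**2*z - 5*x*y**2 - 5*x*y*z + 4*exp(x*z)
4*x**2*exp(x*z) - 10*x + 2*z*(2*z*exp(x*z) - 3)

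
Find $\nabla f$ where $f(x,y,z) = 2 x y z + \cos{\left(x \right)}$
(2*y*z - sin(x), 2*x*z, 2*x*y)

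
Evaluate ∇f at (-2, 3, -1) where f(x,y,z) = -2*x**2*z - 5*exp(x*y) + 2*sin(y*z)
(-8 - 15*exp(-6), 10*exp(-6) - 2*cos(3), -8 + 6*cos(3))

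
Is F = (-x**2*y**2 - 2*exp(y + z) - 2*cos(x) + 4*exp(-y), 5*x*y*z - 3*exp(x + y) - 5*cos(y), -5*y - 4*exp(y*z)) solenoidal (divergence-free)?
No, ∇·F = -2*x*y**2 + 5*x*z - 4*y*exp(y*z) - 3*exp(x + y) + 2*sin(x) + 5*sin(y)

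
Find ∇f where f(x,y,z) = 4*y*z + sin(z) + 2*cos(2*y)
(0, 4*z - 4*sin(2*y), 4*y + cos(z))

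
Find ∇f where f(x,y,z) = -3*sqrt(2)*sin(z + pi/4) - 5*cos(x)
(5*sin(x), 0, -3*sqrt(2)*cos(z + pi/4))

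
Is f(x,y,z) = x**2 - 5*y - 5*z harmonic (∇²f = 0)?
No, ∇²f = 2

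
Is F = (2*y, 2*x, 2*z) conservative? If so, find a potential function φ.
Yes, F is conservative. φ = 2*x*y + z**2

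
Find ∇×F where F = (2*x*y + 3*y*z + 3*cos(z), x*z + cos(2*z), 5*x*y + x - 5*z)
(4*x + 2*sin(2*z), -2*y - 3*sin(z) - 1, -2*x - 2*z)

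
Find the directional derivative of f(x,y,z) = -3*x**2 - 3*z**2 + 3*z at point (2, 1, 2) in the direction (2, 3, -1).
-15*sqrt(14)/14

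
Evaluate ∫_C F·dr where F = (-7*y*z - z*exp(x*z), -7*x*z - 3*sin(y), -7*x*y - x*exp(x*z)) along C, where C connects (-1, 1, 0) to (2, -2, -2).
-55 - 3*cos(1) + 3*cos(2) - exp(-4)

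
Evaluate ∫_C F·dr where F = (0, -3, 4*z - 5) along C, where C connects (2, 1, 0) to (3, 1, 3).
3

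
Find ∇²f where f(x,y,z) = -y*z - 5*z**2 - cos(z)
cos(z) - 10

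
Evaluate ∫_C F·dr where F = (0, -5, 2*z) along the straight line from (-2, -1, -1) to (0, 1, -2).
-7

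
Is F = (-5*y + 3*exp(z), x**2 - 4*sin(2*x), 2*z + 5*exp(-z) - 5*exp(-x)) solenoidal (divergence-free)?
No, ∇·F = 2 - 5*exp(-z)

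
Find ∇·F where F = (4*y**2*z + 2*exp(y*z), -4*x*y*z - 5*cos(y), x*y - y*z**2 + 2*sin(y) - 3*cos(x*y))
-4*x*z - 2*y*z + 5*sin(y)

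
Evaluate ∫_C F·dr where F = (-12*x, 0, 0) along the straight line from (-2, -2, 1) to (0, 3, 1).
24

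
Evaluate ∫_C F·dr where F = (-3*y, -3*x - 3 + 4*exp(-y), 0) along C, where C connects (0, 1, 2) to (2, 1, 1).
-6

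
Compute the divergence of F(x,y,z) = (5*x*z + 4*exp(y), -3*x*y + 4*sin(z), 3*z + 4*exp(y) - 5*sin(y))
-3*x + 5*z + 3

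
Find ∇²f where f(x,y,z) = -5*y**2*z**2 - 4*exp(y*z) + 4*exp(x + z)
-4*y**2*exp(y*z) - 10*y**2 - 2*z**2*(2*exp(y*z) + 5) + 8*exp(x + z)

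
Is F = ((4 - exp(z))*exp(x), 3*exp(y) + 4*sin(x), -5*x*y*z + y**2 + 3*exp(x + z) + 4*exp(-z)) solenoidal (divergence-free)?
No, ∇·F = -5*x*y + 4*exp(x) + 3*exp(y) + 2*exp(x + z) - 4*exp(-z)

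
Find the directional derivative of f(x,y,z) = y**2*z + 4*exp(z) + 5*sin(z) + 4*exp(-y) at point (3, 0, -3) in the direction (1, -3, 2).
sqrt(14)*(5*exp(3)*cos(3) + 4 + 6*exp(3))*exp(-3)/7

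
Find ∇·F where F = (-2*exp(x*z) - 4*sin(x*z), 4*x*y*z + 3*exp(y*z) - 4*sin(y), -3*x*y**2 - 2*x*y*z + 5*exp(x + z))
-2*x*y + 4*x*z - 2*z*exp(x*z) + 3*z*exp(y*z) - 4*z*cos(x*z) + 5*exp(x + z) - 4*cos(y)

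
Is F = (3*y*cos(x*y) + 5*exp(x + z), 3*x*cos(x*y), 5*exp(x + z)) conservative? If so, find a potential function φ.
Yes, F is conservative. φ = 5*exp(x + z) + 3*sin(x*y)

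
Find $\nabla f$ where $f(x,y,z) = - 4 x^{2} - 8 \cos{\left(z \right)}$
(-8*x, 0, 8*sin(z))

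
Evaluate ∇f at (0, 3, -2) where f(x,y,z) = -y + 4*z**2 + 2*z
(0, -1, -14)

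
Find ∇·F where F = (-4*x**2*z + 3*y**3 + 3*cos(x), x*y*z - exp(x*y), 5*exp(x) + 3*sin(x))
-7*x*z - x*exp(x*y) - 3*sin(x)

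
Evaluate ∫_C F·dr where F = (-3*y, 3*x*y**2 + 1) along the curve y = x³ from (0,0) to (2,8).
4588/5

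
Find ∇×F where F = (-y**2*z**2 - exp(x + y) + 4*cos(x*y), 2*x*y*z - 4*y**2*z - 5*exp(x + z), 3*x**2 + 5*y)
(-2*x*y + 4*y**2 + 5*exp(x + z) + 5, -6*x - 2*y**2*z, 4*x*sin(x*y) + 2*y*z**2 + 2*y*z + exp(x + y) - 5*exp(x + z))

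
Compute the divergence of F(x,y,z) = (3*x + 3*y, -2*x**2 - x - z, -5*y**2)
3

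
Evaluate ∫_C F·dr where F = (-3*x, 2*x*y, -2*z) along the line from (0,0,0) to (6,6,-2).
86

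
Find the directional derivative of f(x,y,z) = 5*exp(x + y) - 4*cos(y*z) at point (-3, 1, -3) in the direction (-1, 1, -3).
24*sqrt(11)*sin(3)/11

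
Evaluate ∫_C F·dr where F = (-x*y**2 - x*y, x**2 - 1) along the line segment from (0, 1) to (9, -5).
-480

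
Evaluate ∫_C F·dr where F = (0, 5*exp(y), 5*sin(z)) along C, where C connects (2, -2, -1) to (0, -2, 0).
-5 + 5*cos(1)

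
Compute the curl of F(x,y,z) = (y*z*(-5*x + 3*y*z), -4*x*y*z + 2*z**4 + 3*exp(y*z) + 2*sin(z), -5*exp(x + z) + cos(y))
(4*x*y - 3*y*exp(y*z) - 8*z**3 - sin(y) - 2*cos(z), -5*x*y + 6*y**2*z + 5*exp(x + z), z*(5*x - 6*y*z - 4*y))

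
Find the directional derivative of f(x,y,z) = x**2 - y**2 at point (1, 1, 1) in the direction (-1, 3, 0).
-4*sqrt(10)/5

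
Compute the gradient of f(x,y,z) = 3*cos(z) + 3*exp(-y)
(0, -3*exp(-y), -3*sin(z))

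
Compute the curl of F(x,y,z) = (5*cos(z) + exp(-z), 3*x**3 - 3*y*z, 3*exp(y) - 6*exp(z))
(3*y + 3*exp(y), -5*sin(z) - exp(-z), 9*x**2)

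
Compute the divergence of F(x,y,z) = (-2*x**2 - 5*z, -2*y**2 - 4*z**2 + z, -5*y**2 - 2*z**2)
-4*x - 4*y - 4*z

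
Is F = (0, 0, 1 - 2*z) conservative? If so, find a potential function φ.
Yes, F is conservative. φ = z*(1 - z)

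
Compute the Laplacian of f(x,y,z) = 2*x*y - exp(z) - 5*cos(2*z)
-exp(z) + 20*cos(2*z)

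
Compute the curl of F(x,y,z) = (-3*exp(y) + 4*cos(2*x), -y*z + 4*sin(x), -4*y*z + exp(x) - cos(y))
(y - 4*z + sin(y), -exp(x), 3*exp(y) + 4*cos(x))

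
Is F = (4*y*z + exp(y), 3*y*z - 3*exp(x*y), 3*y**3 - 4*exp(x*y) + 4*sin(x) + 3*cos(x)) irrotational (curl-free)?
No, ∇×F = (-4*x*exp(x*y) + 9*y**2 - 3*y, 4*y*exp(x*y) + 4*y + 3*sin(x) - 4*cos(x), -3*y*exp(x*y) - 4*z - exp(y))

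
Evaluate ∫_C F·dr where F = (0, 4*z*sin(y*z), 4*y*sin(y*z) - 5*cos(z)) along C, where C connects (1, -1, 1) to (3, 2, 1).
-4*cos(2) + 4*cos(1)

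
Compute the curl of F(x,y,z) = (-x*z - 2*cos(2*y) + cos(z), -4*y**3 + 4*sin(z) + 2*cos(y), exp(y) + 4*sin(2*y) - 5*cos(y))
(exp(y) + 5*sin(y) + 8*cos(2*y) - 4*cos(z), -x - sin(z), -4*sin(2*y))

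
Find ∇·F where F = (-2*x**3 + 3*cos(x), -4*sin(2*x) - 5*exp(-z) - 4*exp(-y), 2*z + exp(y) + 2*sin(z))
-6*x**2 - 3*sin(x) + 2*cos(z) + 2 + 4*exp(-y)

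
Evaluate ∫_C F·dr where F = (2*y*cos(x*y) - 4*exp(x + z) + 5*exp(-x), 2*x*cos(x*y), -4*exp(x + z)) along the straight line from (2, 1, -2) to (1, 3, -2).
-9*exp(-1) - 2*sin(2) + 2*sin(3) + 5*exp(-2) + 4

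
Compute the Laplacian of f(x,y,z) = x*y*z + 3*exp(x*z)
3*(x**2 + z**2)*exp(x*z)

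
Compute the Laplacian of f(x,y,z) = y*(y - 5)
2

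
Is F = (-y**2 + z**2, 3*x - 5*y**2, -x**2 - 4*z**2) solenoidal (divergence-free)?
No, ∇·F = -10*y - 8*z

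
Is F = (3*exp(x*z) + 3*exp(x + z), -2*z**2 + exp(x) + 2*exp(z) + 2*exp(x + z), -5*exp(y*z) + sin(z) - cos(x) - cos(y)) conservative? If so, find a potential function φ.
No, ∇×F = (-5*z*exp(y*z) + 4*z - 2*exp(z) - 2*exp(x + z) + sin(y), 3*x*exp(x*z) + 3*exp(x + z) - sin(x), exp(x) + 2*exp(x + z)) ≠ 0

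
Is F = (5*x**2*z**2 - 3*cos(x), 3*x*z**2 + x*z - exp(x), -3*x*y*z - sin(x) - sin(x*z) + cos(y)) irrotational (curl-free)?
No, ∇×F = (-9*x*z - x - sin(y), 10*x**2*z + 3*y*z + z*cos(x*z) + cos(x), 3*z**2 + z - exp(x))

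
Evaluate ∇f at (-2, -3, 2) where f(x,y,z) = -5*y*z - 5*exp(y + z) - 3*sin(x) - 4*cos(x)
(-4*sin(2) - 3*cos(2), -10 - 5*exp(-1), 15 - 5*exp(-1))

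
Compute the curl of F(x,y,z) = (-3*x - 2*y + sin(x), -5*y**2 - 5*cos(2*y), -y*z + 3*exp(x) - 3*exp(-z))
(-z, -3*exp(x), 2)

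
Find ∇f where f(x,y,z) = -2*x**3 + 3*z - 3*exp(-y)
(-6*x**2, 3*exp(-y), 3)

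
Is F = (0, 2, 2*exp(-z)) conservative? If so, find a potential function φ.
Yes, F is conservative. φ = 2*y - 2*exp(-z)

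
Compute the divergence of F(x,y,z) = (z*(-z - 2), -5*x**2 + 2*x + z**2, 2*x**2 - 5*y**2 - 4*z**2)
-8*z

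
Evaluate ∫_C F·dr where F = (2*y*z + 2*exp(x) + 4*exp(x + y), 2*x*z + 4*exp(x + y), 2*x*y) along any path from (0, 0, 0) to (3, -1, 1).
-12 + 4*exp(2) + 2*exp(3)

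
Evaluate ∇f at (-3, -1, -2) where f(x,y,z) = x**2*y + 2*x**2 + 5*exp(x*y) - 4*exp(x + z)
(-5*exp(3) - 6 - 4*exp(-5), 9 - 15*exp(3), -4*exp(-5))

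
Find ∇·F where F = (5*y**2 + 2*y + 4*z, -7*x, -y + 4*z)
4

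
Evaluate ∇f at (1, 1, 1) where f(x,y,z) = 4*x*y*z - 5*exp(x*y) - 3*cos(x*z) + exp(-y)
(-5*E + 3*sin(1) + 4, -5*E - exp(-1) + 4, 3*sin(1) + 4)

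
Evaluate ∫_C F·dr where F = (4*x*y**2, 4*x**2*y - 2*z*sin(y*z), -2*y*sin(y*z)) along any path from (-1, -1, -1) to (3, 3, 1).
2*cos(3) - 2*cos(1) + 160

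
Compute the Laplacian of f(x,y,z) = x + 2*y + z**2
2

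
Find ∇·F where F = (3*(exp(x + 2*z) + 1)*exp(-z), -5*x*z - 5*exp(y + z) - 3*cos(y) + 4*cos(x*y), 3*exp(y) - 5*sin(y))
-4*x*sin(x*y) + 3*exp(x + z) - 5*exp(y + z) + 3*sin(y)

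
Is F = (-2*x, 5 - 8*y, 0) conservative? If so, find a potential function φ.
Yes, F is conservative. φ = -x**2 - 4*y**2 + 5*y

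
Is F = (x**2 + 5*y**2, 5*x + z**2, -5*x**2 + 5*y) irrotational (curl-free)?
No, ∇×F = (5 - 2*z, 10*x, 5 - 10*y)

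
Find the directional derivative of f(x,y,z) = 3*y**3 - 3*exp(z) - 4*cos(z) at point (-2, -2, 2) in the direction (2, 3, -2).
2*sqrt(17)*(-4*sin(2) + 3*exp(2) + 54)/17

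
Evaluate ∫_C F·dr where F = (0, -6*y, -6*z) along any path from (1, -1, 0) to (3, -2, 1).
-12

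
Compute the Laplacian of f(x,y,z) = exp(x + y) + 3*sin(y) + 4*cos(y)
2*exp(x + y) - 3*sin(y) - 4*cos(y)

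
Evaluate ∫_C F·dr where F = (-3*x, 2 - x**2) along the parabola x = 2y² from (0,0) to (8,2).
-588/5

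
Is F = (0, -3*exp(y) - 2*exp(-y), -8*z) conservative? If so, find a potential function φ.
Yes, F is conservative. φ = -4*z**2 - 3*exp(y) + 2*exp(-y)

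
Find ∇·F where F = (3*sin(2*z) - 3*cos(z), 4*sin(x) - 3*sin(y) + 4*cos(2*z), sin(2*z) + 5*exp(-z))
-3*cos(y) + 2*cos(2*z) - 5*exp(-z)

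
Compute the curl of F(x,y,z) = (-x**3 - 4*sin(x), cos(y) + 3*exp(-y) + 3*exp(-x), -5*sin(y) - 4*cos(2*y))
((16*sin(y) - 5)*cos(y), 0, -3*exp(-x))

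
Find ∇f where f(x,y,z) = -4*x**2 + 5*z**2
(-8*x, 0, 10*z)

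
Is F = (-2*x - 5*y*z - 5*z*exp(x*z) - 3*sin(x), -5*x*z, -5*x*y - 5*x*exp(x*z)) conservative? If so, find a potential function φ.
Yes, F is conservative. φ = -x**2 - 5*x*y*z - 5*exp(x*z) + 3*cos(x)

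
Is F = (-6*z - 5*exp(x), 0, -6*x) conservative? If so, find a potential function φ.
Yes, F is conservative. φ = -6*x*z - 5*exp(x)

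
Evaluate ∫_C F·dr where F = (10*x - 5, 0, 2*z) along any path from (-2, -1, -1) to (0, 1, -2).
-27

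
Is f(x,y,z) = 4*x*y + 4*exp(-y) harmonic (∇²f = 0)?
No, ∇²f = 4*exp(-y)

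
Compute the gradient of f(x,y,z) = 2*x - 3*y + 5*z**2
(2, -3, 10*z)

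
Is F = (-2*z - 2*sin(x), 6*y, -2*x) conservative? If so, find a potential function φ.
Yes, F is conservative. φ = -2*x*z + 3*y**2 + 2*cos(x)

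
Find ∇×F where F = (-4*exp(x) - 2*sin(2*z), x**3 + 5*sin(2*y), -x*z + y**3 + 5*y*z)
(3*y**2 + 5*z, z - 4*cos(2*z), 3*x**2)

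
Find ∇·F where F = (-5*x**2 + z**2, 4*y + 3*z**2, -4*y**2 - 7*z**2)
-10*x - 14*z + 4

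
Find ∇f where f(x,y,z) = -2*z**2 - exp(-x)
(exp(-x), 0, -4*z)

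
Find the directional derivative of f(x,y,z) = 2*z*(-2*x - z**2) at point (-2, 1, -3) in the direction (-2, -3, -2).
4*sqrt(17)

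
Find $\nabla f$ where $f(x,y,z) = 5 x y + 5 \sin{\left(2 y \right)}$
(5*y, 5*x + 10*cos(2*y), 0)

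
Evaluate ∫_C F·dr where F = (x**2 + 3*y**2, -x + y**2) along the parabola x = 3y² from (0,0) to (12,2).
1928/3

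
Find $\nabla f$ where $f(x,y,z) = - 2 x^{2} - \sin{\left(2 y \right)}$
(-4*x, -2*cos(2*y), 0)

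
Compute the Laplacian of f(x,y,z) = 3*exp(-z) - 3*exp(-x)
3*exp(-z) - 3*exp(-x)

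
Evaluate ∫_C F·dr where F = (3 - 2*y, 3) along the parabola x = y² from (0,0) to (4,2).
22/3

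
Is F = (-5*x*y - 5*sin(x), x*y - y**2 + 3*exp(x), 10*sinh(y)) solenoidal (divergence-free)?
No, ∇·F = x - 7*y - 5*cos(x)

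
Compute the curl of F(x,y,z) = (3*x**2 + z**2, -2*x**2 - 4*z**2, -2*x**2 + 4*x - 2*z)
(8*z, 4*x + 2*z - 4, -4*x)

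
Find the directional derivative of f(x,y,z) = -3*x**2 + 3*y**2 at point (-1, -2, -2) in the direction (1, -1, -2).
3*sqrt(6)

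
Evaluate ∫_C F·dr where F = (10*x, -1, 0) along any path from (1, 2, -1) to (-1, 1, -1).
1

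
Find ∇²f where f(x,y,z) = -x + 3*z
0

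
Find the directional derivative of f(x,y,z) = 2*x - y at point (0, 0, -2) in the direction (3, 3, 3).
sqrt(3)/3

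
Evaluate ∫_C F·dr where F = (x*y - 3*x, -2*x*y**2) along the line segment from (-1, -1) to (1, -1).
0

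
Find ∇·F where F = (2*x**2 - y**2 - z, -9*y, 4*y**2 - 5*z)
4*x - 14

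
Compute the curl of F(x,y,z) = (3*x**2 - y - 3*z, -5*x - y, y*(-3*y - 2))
(-6*y - 2, -3, -4)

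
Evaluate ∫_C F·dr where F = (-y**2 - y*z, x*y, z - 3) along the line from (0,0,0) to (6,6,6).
-72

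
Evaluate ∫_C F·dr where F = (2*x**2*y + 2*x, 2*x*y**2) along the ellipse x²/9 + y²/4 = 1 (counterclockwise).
-15*pi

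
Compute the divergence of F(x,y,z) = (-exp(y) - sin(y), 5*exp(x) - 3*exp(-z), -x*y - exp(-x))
0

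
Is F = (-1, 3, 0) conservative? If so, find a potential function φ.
Yes, F is conservative. φ = -x + 3*y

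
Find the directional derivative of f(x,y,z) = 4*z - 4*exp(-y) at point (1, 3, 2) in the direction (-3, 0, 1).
2*sqrt(10)/5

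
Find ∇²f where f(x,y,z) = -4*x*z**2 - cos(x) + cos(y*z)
-8*x - y**2*cos(y*z) - z**2*cos(y*z) + cos(x)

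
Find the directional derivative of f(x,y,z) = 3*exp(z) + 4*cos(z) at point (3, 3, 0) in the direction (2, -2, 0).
0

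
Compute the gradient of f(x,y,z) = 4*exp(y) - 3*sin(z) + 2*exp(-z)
(0, 4*exp(y), -3*cos(z) - 2*exp(-z))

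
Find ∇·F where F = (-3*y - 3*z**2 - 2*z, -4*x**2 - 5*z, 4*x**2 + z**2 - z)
2*z - 1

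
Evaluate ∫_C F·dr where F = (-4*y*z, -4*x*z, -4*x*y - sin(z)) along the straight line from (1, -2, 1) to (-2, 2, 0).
-7 - cos(1)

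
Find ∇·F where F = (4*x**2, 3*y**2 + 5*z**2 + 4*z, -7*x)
8*x + 6*y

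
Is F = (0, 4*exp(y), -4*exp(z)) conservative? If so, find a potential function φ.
Yes, F is conservative. φ = 4*exp(y) - 4*exp(z)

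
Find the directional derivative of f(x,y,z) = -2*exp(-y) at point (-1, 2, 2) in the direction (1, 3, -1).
6*sqrt(11)*exp(-2)/11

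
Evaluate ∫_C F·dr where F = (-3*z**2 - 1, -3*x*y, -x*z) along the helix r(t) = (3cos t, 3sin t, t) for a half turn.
-78 + 9*pi**2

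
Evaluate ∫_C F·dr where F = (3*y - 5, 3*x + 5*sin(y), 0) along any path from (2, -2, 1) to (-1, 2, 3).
21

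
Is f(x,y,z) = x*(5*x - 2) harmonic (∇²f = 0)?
No, ∇²f = 10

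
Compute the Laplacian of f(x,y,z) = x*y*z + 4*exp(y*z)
4*(y**2 + z**2)*exp(y*z)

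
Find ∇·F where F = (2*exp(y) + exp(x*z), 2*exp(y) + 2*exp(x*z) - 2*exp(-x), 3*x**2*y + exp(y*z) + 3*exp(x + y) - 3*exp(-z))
y*exp(y*z) + z*exp(x*z) + 2*exp(y) + 3*exp(-z)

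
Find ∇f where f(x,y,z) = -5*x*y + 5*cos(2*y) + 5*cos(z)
(-5*y, -5*x - 10*sin(2*y), -5*sin(z))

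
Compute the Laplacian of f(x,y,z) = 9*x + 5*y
0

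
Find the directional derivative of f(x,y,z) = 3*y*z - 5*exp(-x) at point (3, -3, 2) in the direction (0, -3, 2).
-36*sqrt(13)/13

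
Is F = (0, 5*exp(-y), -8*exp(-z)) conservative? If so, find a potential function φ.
Yes, F is conservative. φ = 8*exp(-z) - 5*exp(-y)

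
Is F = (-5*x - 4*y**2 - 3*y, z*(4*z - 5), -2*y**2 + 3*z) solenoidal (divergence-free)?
No, ∇·F = -2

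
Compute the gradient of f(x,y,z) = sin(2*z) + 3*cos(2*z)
(0, 0, -6*sin(2*z) + 2*cos(2*z))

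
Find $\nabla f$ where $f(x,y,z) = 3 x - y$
(3, -1, 0)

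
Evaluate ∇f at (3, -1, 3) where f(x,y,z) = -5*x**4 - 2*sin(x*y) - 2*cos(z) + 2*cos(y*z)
(-540 + 2*cos(3), -6*sqrt(2)*cos(pi/4 + 3), 0)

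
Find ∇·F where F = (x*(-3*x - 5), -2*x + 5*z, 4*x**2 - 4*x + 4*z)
-6*x - 1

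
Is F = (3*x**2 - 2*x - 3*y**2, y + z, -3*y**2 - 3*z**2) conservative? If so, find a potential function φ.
No, ∇×F = (-6*y - 1, 0, 6*y) ≠ 0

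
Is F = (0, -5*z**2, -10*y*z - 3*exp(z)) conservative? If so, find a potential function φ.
Yes, F is conservative. φ = -5*y*z**2 - 3*exp(z)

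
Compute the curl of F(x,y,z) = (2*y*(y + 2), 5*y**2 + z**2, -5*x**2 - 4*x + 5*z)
(-2*z, 10*x + 4, -4*y - 4)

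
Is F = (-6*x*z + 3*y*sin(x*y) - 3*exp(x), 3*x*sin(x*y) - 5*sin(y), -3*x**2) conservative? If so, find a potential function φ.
Yes, F is conservative. φ = -3*x**2*z - 3*exp(x) + 5*cos(y) - 3*cos(x*y)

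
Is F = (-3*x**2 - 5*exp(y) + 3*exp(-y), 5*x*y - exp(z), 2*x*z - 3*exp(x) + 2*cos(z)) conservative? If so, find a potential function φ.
No, ∇×F = (exp(z), -2*z + 3*exp(x), 5*y + 5*exp(y) + 3*exp(-y)) ≠ 0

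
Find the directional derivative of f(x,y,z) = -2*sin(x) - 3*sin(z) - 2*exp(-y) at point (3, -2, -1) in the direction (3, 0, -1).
3*sqrt(10)*(cos(1) - 2*cos(3))/10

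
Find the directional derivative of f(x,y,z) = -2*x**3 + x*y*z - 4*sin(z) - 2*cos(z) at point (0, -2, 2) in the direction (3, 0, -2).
4*sqrt(13)*(-3 - sin(2) + 2*cos(2))/13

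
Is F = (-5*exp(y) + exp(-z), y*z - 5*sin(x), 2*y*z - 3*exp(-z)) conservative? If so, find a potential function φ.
No, ∇×F = (-y + 2*z, -exp(-z), 5*exp(y) - 5*cos(x)) ≠ 0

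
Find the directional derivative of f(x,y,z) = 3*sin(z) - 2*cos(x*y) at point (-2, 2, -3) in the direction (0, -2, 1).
sqrt(5)*(3*cos(3) - 8*sin(4))/5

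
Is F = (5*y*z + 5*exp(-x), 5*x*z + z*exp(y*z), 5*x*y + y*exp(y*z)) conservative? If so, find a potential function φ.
Yes, F is conservative. φ = 5*x*y*z + exp(y*z) - 5*exp(-x)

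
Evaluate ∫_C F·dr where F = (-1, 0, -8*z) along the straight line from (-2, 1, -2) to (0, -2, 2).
-2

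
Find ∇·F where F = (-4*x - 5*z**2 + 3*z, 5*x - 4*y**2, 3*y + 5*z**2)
-8*y + 10*z - 4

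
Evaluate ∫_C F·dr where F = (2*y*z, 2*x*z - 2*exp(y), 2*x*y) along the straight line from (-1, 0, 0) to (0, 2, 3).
2 - 2*exp(2)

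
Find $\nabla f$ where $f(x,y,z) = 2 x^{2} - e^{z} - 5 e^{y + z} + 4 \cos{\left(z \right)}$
(4*x, -5*exp(y + z), -exp(z) - 5*exp(y + z) - 4*sin(z))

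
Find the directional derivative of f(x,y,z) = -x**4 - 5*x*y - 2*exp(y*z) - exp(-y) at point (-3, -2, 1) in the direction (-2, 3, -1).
sqrt(14)*(-191*exp(2) - 10 + 3*exp(4))*exp(-2)/14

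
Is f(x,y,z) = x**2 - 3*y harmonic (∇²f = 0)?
No, ∇²f = 2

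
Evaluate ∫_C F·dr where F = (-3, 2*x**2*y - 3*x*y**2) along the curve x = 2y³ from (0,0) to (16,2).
144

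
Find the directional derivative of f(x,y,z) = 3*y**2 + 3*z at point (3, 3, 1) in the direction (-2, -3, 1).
-51*sqrt(14)/14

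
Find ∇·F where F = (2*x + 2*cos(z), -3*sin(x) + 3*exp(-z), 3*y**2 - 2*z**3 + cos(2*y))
2 - 6*z**2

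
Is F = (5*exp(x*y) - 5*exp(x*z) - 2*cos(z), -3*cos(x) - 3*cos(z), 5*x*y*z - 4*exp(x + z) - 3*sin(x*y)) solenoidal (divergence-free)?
No, ∇·F = 5*x*y + 5*y*exp(x*y) - 5*z*exp(x*z) - 4*exp(x + z)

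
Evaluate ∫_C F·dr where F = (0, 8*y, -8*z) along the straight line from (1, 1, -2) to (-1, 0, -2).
-4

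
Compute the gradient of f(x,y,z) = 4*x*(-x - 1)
(-8*x - 4, 0, 0)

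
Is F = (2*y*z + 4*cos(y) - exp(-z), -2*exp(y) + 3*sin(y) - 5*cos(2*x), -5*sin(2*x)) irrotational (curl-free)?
No, ∇×F = (0, 2*y + 10*cos(2*x) + exp(-z), -2*z + 10*sin(2*x) + 4*sin(y))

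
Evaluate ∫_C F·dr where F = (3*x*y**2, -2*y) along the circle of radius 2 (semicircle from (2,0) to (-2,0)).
0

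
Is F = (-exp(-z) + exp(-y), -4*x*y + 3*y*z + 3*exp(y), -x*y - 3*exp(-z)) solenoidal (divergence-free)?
No, ∇·F = -4*x + 3*z + 3*exp(y) + 3*exp(-z)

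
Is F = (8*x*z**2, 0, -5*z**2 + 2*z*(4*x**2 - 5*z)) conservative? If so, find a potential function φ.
Yes, F is conservative. φ = z**2*(4*x**2 - 5*z)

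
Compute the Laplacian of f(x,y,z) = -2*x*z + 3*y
0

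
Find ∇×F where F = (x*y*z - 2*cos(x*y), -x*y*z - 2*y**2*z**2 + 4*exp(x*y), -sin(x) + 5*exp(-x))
(y*(x + 4*y*z), x*y + cos(x) + 5*exp(-x), -x*z - 2*x*sin(x*y) - y*z + 4*y*exp(x*y))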